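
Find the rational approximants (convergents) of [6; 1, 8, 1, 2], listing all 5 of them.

Using the convergent recurrence p_i = a_i*p_{i-1} + p_{i-2}, q_i = a_i*q_{i-1} + q_{i-2} with p_{-2}=0, p_{-1}=1, q_{-2}=1, q_{-1}=0:
  i=0: a_0=6, p_0 = 6*1 + 0 = 6, q_0 = 6*0 + 1 = 1.
  i=1: a_1=1, p_1 = 1*6 + 1 = 7, q_1 = 1*1 + 0 = 1.
  i=2: a_2=8, p_2 = 8*7 + 6 = 62, q_2 = 8*1 + 1 = 9.
  i=3: a_3=1, p_3 = 1*62 + 7 = 69, q_3 = 1*9 + 1 = 10.
  i=4: a_4=2, p_4 = 2*69 + 62 = 200, q_4 = 2*10 + 9 = 29.

6/1, 7/1, 62/9, 69/10, 200/29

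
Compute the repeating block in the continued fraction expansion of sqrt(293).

Write x_i = (sqrt(293) + m_i)/d_i with (m_0, d_0) = (0, 1). a_0 = floor(sqrt(293)) = 17, since 17^2 = 289 <= 293 < 324 = 18^2.
Iterate m_{i+1} = d_i*a_i - m_i, d_{i+1} = (293 - m_{i+1}^2)/d_i, a_{i+1} = floor((a_0 + m_{i+1})/d_{i+1}):
  m_1 = 1*17 - 0 = 17, d_1 = (293 - 17^2)/1 = 4/1 = 4, a_1 = floor((17 + 17)/4) = 8.
  m_2 = 4*8 - 17 = 15, d_2 = (293 - 15^2)/4 = 68/4 = 17, a_2 = floor((17 + 15)/17) = 1.
  m_3 = 17*1 - 15 = 2, d_3 = (293 - 2^2)/17 = 289/17 = 17, a_3 = floor((17 + 2)/17) = 1.
  m_4 = 17*1 - 2 = 15, d_4 = (293 - 15^2)/17 = 68/17 = 4, a_4 = floor((17 + 15)/4) = 8.
  m_5 = 4*8 - 15 = 17, d_5 = (293 - 17^2)/4 = 4/4 = 1, a_5 = floor((17 + 17)/1) = 34.
  m_6 = 1*34 - 17 = 17, d_6 = (293 - 17^2)/1 = 4/1 = 4: (m_6, d_6) = (m_1, d_1) = (17, 4), so from here the quotients repeat a_1, ..., a_5; the period length is 5.
Hence the expansion of sqrt(293) is a_0 = 17 followed by the repeating block 8, 1, 1, 8, 34 (period 5).

[17; (8, 1, 1, 8, 34)]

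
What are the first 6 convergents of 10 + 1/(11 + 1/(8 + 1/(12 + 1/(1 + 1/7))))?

Using the convergent recurrence p_i = a_i*p_{i-1} + p_{i-2}, q_i = a_i*q_{i-1} + q_{i-2} with p_{-2}=0, p_{-1}=1, q_{-2}=1, q_{-1}=0:
  i=0: a_0=10, p_0 = 10*1 + 0 = 10, q_0 = 10*0 + 1 = 1.
  i=1: a_1=11, p_1 = 11*10 + 1 = 111, q_1 = 11*1 + 0 = 11.
  i=2: a_2=8, p_2 = 8*111 + 10 = 898, q_2 = 8*11 + 1 = 89.
  i=3: a_3=12, p_3 = 12*898 + 111 = 10887, q_3 = 12*89 + 11 = 1079.
  i=4: a_4=1, p_4 = 1*10887 + 898 = 11785, q_4 = 1*1079 + 89 = 1168.
  i=5: a_5=7, p_5 = 7*11785 + 10887 = 93382, q_5 = 7*1168 + 1079 = 9255.

10/1, 111/11, 898/89, 10887/1079, 11785/1168, 93382/9255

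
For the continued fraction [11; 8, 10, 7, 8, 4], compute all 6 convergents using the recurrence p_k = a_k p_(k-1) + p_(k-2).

11/1, 89/8, 901/81, 6396/575, 52069/4681, 214672/19299

Using the convergent recurrence p_i = a_i*p_{i-1} + p_{i-2}, q_i = a_i*q_{i-1} + q_{i-2} with p_{-2}=0, p_{-1}=1, q_{-2}=1, q_{-1}=0:
  i=0: a_0=11, p_0 = 11*1 + 0 = 11, q_0 = 11*0 + 1 = 1.
  i=1: a_1=8, p_1 = 8*11 + 1 = 89, q_1 = 8*1 + 0 = 8.
  i=2: a_2=10, p_2 = 10*89 + 11 = 901, q_2 = 10*8 + 1 = 81.
  i=3: a_3=7, p_3 = 7*901 + 89 = 6396, q_3 = 7*81 + 8 = 575.
  i=4: a_4=8, p_4 = 8*6396 + 901 = 52069, q_4 = 8*575 + 81 = 4681.
  i=5: a_5=4, p_5 = 4*52069 + 6396 = 214672, q_5 = 4*4681 + 575 = 19299.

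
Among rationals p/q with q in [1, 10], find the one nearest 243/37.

Expand x = 243/37 as a continued fraction with the Euclidean algorithm:
  243 = 6*37 + 21, so a_0 = 6.
  37 = 1*21 + 16, so a_1 = 1.
  21 = 1*16 + 5, so a_2 = 1.
  16 = 3*5 + 1, so a_3 = 3.
  5 = 5*1 + 0, so a_4 = 5.
so x = [6; 1, 1, 3, 5].
Convergents (p_i = a_i*p_{i-1} + p_{i-2}, q_i = a_i*q_{i-1} + q_{i-2} with p_{-2}=0, p_{-1}=1, q_{-2}=1, q_{-1}=0), until the denominator exceeds 10:
  i=0: a_0=6, p_0 = 6*1 + 0 = 6, q_0 = 6*0 + 1 = 1.
  i=1: a_1=1, p_1 = 1*6 + 1 = 7, q_1 = 1*1 + 0 = 1.
  i=2: a_2=1, p_2 = 1*7 + 6 = 13, q_2 = 1*1 + 1 = 2.
  i=3: a_3=3, p_3 = 3*13 + 7 = 46, q_3 = 3*2 + 1 = 7.
  i=4: a_4=5, p_4 = 5*46 + 13 = 243, q_4 = 5*7 + 2 = 37.
q_4 = 37 > 10, so the last convergent with denominator <= 10 is p_3/q_3 = 46/7.
The closest fraction with denominator <= 10 is either p_3/q_3 or the intermediate fraction (k*p_3 + p_2)/(k*q_3 + q_2) with the largest k >= 1 whose denominator stays <= 10; these approach x as k grows, and every other convergent or intermediate fraction in range is farther away.
Largest k: floor((10 - q_2)/q_3) = floor((10 - 2)/7) = 1.
That gives (1*46 + 13)/(1*7 + 2) = 59/9.
Compare the errors: |x - 46/7| = |243*7 - 46*37|/(37*7) = 1/259, and |x - 59/9| = |243*9 - 59*37|/(37*9) = 4/333.
Cross-multiplying, 1*333 = 333 < 1036 = 4*259, so 1/259 is smaller: the convergent 46/7 is closer to x than 59/9.

46/7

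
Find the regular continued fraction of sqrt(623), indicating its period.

Write x_i = (sqrt(623) + m_i)/d_i with (m_0, d_0) = (0, 1). a_0 = floor(sqrt(623)) = 24, since 24^2 = 576 <= 623 < 625 = 25^2.
Iterate m_{i+1} = d_i*a_i - m_i, d_{i+1} = (623 - m_{i+1}^2)/d_i, a_{i+1} = floor((a_0 + m_{i+1})/d_{i+1}):
  m_1 = 1*24 - 0 = 24, d_1 = (623 - 24^2)/1 = 47/1 = 47, a_1 = floor((24 + 24)/47) = 1.
  m_2 = 47*1 - 24 = 23, d_2 = (623 - 23^2)/47 = 94/47 = 2, a_2 = floor((24 + 23)/2) = 23.
  m_3 = 2*23 - 23 = 23, d_3 = (623 - 23^2)/2 = 94/2 = 47, a_3 = floor((24 + 23)/47) = 1.
  m_4 = 47*1 - 23 = 24, d_4 = (623 - 24^2)/47 = 47/47 = 1, a_4 = floor((24 + 24)/1) = 48.
  m_5 = 1*48 - 24 = 24, d_5 = (623 - 24^2)/1 = 47/1 = 47: (m_5, d_5) = (m_1, d_1) = (24, 47), so from here the quotients repeat a_1, ..., a_4; the period length is 4.
Hence the expansion of sqrt(623) is a_0 = 24 followed by the repeating block 1, 23, 1, 48 (period 4).

[24; (1, 23, 1, 48)]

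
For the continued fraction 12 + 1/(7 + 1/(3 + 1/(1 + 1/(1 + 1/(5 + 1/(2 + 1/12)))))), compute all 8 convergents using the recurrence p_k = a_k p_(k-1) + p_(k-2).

Using the convergent recurrence p_i = a_i*p_{i-1} + p_{i-2}, q_i = a_i*q_{i-1} + q_{i-2} with p_{-2}=0, p_{-1}=1, q_{-2}=1, q_{-1}=0:
  i=0: a_0=12, p_0 = 12*1 + 0 = 12, q_0 = 12*0 + 1 = 1.
  i=1: a_1=7, p_1 = 7*12 + 1 = 85, q_1 = 7*1 + 0 = 7.
  i=2: a_2=3, p_2 = 3*85 + 12 = 267, q_2 = 3*7 + 1 = 22.
  i=3: a_3=1, p_3 = 1*267 + 85 = 352, q_3 = 1*22 + 7 = 29.
  i=4: a_4=1, p_4 = 1*352 + 267 = 619, q_4 = 1*29 + 22 = 51.
  i=5: a_5=5, p_5 = 5*619 + 352 = 3447, q_5 = 5*51 + 29 = 284.
  i=6: a_6=2, p_6 = 2*3447 + 619 = 7513, q_6 = 2*284 + 51 = 619.
  i=7: a_7=12, p_7 = 12*7513 + 3447 = 93603, q_7 = 12*619 + 284 = 7712.

12/1, 85/7, 267/22, 352/29, 619/51, 3447/284, 7513/619, 93603/7712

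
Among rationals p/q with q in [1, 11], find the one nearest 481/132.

40/11

Expand x = 481/132 as a continued fraction with the Euclidean algorithm:
  481 = 3*132 + 85, so a_0 = 3.
  132 = 1*85 + 47, so a_1 = 1.
  85 = 1*47 + 38, so a_2 = 1.
  47 = 1*38 + 9, so a_3 = 1.
  38 = 4*9 + 2, so a_4 = 4.
  9 = 4*2 + 1, so a_5 = 4.
  2 = 2*1 + 0, so a_6 = 2.
so x = [3; 1, 1, 1, 4, 4, 2].
Convergents (p_i = a_i*p_{i-1} + p_{i-2}, q_i = a_i*q_{i-1} + q_{i-2} with p_{-2}=0, p_{-1}=1, q_{-2}=1, q_{-1}=0), until the denominator exceeds 11:
  i=0: a_0=3, p_0 = 3*1 + 0 = 3, q_0 = 3*0 + 1 = 1.
  i=1: a_1=1, p_1 = 1*3 + 1 = 4, q_1 = 1*1 + 0 = 1.
  i=2: a_2=1, p_2 = 1*4 + 3 = 7, q_2 = 1*1 + 1 = 2.
  i=3: a_3=1, p_3 = 1*7 + 4 = 11, q_3 = 1*2 + 1 = 3.
  i=4: a_4=4, p_4 = 4*11 + 7 = 51, q_4 = 4*3 + 2 = 14.
q_4 = 14 > 11, so the last convergent with denominator <= 11 is p_3/q_3 = 11/3.
The closest fraction with denominator <= 11 is either p_3/q_3 or the intermediate fraction (k*p_3 + p_2)/(k*q_3 + q_2) with the largest k >= 1 whose denominator stays <= 11; these approach x as k grows, and every other convergent or intermediate fraction in range is farther away.
Largest k: floor((11 - q_2)/q_3) = floor((11 - 2)/3) = 3.
That gives (3*11 + 7)/(3*3 + 2) = 40/11.
Compare the errors: |x - 11/3| = |481*3 - 11*132|/(132*3) = 9/396, and |x - 40/11| = |481*11 - 40*132|/(132*11) = 11/1452.
Cross-multiplying, 11*396 = 4356 < 13068 = 9*1452, so 11/1452 is smaller: the intermediate fraction 40/11 is closer to x than 11/3.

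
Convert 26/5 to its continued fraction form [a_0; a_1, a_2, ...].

[5; 5]

Run the Euclidean algorithm on 26 and 5; the successive quotients are the partial quotients a_0, a_1, ... (each step inverts the fractional part left over by the previous one):
  26 = 5*5 + 1, so a_0 = 5.
  5 = 5*1 + 0, so a_1 = 5.
The remainder reaches 0 after 2 divisions, so the expansion has 2 partial quotients, read off in order.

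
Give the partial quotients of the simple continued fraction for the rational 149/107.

Run the Euclidean algorithm on 149 and 107; the successive quotients are the partial quotients a_0, a_1, ... (each step inverts the fractional part left over by the previous one):
  149 = 1*107 + 42, so a_0 = 1.
  107 = 2*42 + 23, so a_1 = 2.
  42 = 1*23 + 19, so a_2 = 1.
  23 = 1*19 + 4, so a_3 = 1.
  19 = 4*4 + 3, so a_4 = 4.
  4 = 1*3 + 1, so a_5 = 1.
  3 = 3*1 + 0, so a_6 = 3.
The remainder reaches 0 after 7 divisions, so the expansion has 7 partial quotients, read off in order.

[1; 2, 1, 1, 4, 1, 3]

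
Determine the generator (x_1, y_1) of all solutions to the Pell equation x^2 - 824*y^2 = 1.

First expand sqrt(824) as a continued fraction. With x_i = (sqrt(824) + m_i)/d_i and (m_0, d_0) = (0, 1): a_0 = floor(sqrt(824)) = 28, since 28^2 = 784 <= 824 < 841 = 29^2.
Iterate m_{i+1} = d_i*a_i - m_i, d_{i+1} = (824 - m_{i+1}^2)/d_i, a_{i+1} = floor((a_0 + m_{i+1})/d_{i+1}):
  m_1 = 1*28 - 0 = 28, d_1 = (824 - 28^2)/1 = 40/1 = 40, a_1 = floor((28 + 28)/40) = 1.
  m_2 = 40*1 - 28 = 12, d_2 = (824 - 12^2)/40 = 680/40 = 17, a_2 = floor((28 + 12)/17) = 2.
  m_3 = 17*2 - 12 = 22, d_3 = (824 - 22^2)/17 = 340/17 = 20, a_3 = floor((28 + 22)/20) = 2.
  m_4 = 20*2 - 22 = 18, d_4 = (824 - 18^2)/20 = 500/20 = 25, a_4 = floor((28 + 18)/25) = 1.
  m_5 = 25*1 - 18 = 7, d_5 = (824 - 7^2)/25 = 775/25 = 31, a_5 = floor((28 + 7)/31) = 1.
  m_6 = 31*1 - 7 = 24, d_6 = (824 - 24^2)/31 = 248/31 = 8, a_6 = floor((28 + 24)/8) = 6.
  m_7 = 8*6 - 24 = 24, d_7 = (824 - 24^2)/8 = 248/8 = 31, a_7 = floor((28 + 24)/31) = 1.
  m_8 = 31*1 - 24 = 7, d_8 = (824 - 7^2)/31 = 775/31 = 25, a_8 = floor((28 + 7)/25) = 1.
  m_9 = 25*1 - 7 = 18, d_9 = (824 - 18^2)/25 = 500/25 = 20, a_9 = floor((28 + 18)/20) = 2.
  m_10 = 20*2 - 18 = 22, d_10 = (824 - 22^2)/20 = 340/20 = 17, a_10 = floor((28 + 22)/17) = 2.
  m_11 = 17*2 - 22 = 12, d_11 = (824 - 12^2)/17 = 680/17 = 40, a_11 = floor((28 + 12)/40) = 1.
  m_12 = 40*1 - 12 = 28, d_12 = (824 - 28^2)/40 = 40/40 = 1, a_12 = floor((28 + 28)/1) = 56.
  m_13 = 1*56 - 28 = 28, d_13 = (824 - 28^2)/1 = 40/1 = 40: (m_13, d_13) = (m_1, d_1) = (28, 40), so from here the quotients repeat a_1, ..., a_12; the period length is 12.
So sqrt(824) = [28; (1, 2, 2, 1, 1, 6, 1, 1, 2, 2, 1, 56)] with period length k = 12.
k is even, so the fundamental solution of x^2 - 824y^2 = 1 is (p_{k-1}, q_{k-1}) = (p_11, q_11); compute convergents through index 11.
Convergents (p_i = a_i*p_{i-1} + p_{i-2}, q_i = a_i*q_{i-1} + q_{i-2} with p_{-2}=0, p_{-1}=1, q_{-2}=1, q_{-1}=0):
  i=0: a_0=28, p_0 = 28*1 + 0 = 28, q_0 = 28*0 + 1 = 1.
  i=1: a_1=1, p_1 = 1*28 + 1 = 29, q_1 = 1*1 + 0 = 1.
  i=2: a_2=2, p_2 = 2*29 + 28 = 86, q_2 = 2*1 + 1 = 3.
  i=3: a_3=2, p_3 = 2*86 + 29 = 201, q_3 = 2*3 + 1 = 7.
  i=4: a_4=1, p_4 = 1*201 + 86 = 287, q_4 = 1*7 + 3 = 10.
  i=5: a_5=1, p_5 = 1*287 + 201 = 488, q_5 = 1*10 + 7 = 17.
  i=6: a_6=6, p_6 = 6*488 + 287 = 3215, q_6 = 6*17 + 10 = 112.
  i=7: a_7=1, p_7 = 1*3215 + 488 = 3703, q_7 = 1*112 + 17 = 129.
  i=8: a_8=1, p_8 = 1*3703 + 3215 = 6918, q_8 = 1*129 + 112 = 241.
  i=9: a_9=2, p_9 = 2*6918 + 3703 = 17539, q_9 = 2*241 + 129 = 611.
  i=10: a_10=2, p_10 = 2*17539 + 6918 = 41996, q_10 = 2*611 + 241 = 1463.
  i=11: a_11=1, p_11 = 1*41996 + 17539 = 59535, q_11 = 1*1463 + 611 = 2074.
Check: 59535^2 - 824*2074^2 = 3544416225 - 3544416224 = 1, so (x, y) = (59535, 2074) solves the equation, and by the theorem it is the least positive solution.

(x, y) = (59535, 2074)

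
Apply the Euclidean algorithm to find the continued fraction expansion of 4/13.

Run the Euclidean algorithm on 4 and 13; the successive quotients are the partial quotients a_0, a_1, ... (each step inverts the fractional part left over by the previous one):
  4 = 0*13 + 4, so a_0 = 0.
  13 = 3*4 + 1, so a_1 = 3.
  4 = 4*1 + 0, so a_2 = 4.
The remainder reaches 0 after 3 divisions, so the expansion has 3 partial quotients, read off in order.

[0; 3, 4]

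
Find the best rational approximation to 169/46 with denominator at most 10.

11/3

Expand x = 169/46 as a continued fraction with the Euclidean algorithm:
  169 = 3*46 + 31, so a_0 = 3.
  46 = 1*31 + 15, so a_1 = 1.
  31 = 2*15 + 1, so a_2 = 2.
  15 = 15*1 + 0, so a_3 = 15.
so x = [3; 1, 2, 15].
Convergents (p_i = a_i*p_{i-1} + p_{i-2}, q_i = a_i*q_{i-1} + q_{i-2} with p_{-2}=0, p_{-1}=1, q_{-2}=1, q_{-1}=0), until the denominator exceeds 10:
  i=0: a_0=3, p_0 = 3*1 + 0 = 3, q_0 = 3*0 + 1 = 1.
  i=1: a_1=1, p_1 = 1*3 + 1 = 4, q_1 = 1*1 + 0 = 1.
  i=2: a_2=2, p_2 = 2*4 + 3 = 11, q_2 = 2*1 + 1 = 3.
  i=3: a_3=15, p_3 = 15*11 + 4 = 169, q_3 = 15*3 + 1 = 46.
q_3 = 46 > 10, so the last convergent with denominator <= 10 is p_2/q_2 = 11/3.
The closest fraction with denominator <= 10 is either p_2/q_2 or the intermediate fraction (k*p_2 + p_1)/(k*q_2 + q_1) with the largest k >= 1 whose denominator stays <= 10; these approach x as k grows, and every other convergent or intermediate fraction in range is farther away.
Largest k: floor((10 - q_1)/q_2) = floor((10 - 1)/3) = 3.
That gives (3*11 + 4)/(3*3 + 1) = 37/10.
Compare the errors: |x - 11/3| = |169*3 - 11*46|/(46*3) = 1/138, and |x - 37/10| = |169*10 - 37*46|/(46*10) = 12/460.
Cross-multiplying, 1*460 = 460 < 1656 = 12*138, so 1/138 is smaller: the convergent 11/3 is closer to x than 37/10.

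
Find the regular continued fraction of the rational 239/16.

[14; 1, 15]

Run the Euclidean algorithm on 239 and 16; the successive quotients are the partial quotients a_0, a_1, ... (each step inverts the fractional part left over by the previous one):
  239 = 14*16 + 15, so a_0 = 14.
  16 = 1*15 + 1, so a_1 = 1.
  15 = 15*1 + 0, so a_2 = 15.
The remainder reaches 0 after 3 divisions, so the expansion has 3 partial quotients, read off in order.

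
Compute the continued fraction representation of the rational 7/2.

[3; 2]

Run the Euclidean algorithm on 7 and 2; the successive quotients are the partial quotients a_0, a_1, ... (each step inverts the fractional part left over by the previous one):
  7 = 3*2 + 1, so a_0 = 3.
  2 = 2*1 + 0, so a_1 = 2.
The remainder reaches 0 after 2 divisions, so the expansion has 2 partial quotients, read off in order.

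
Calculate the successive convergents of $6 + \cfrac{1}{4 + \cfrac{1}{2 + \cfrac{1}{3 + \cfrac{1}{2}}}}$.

Using the convergent recurrence p_i = a_i*p_{i-1} + p_{i-2}, q_i = a_i*q_{i-1} + q_{i-2} with p_{-2}=0, p_{-1}=1, q_{-2}=1, q_{-1}=0:
  i=0: a_0=6, p_0 = 6*1 + 0 = 6, q_0 = 6*0 + 1 = 1.
  i=1: a_1=4, p_1 = 4*6 + 1 = 25, q_1 = 4*1 + 0 = 4.
  i=2: a_2=2, p_2 = 2*25 + 6 = 56, q_2 = 2*4 + 1 = 9.
  i=3: a_3=3, p_3 = 3*56 + 25 = 193, q_3 = 3*9 + 4 = 31.
  i=4: a_4=2, p_4 = 2*193 + 56 = 442, q_4 = 2*31 + 9 = 71.

6/1, 25/4, 56/9, 193/31, 442/71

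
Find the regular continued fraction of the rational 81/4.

Run the Euclidean algorithm on 81 and 4; the successive quotients are the partial quotients a_0, a_1, ... (each step inverts the fractional part left over by the previous one):
  81 = 20*4 + 1, so a_0 = 20.
  4 = 4*1 + 0, so a_1 = 4.
The remainder reaches 0 after 2 divisions, so the expansion has 2 partial quotients, read off in order.

[20; 4]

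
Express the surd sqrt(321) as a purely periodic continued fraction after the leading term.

Write x_i = (sqrt(321) + m_i)/d_i with (m_0, d_0) = (0, 1). a_0 = floor(sqrt(321)) = 17, since 17^2 = 289 <= 321 < 324 = 18^2.
Iterate m_{i+1} = d_i*a_i - m_i, d_{i+1} = (321 - m_{i+1}^2)/d_i, a_{i+1} = floor((a_0 + m_{i+1})/d_{i+1}):
  m_1 = 1*17 - 0 = 17, d_1 = (321 - 17^2)/1 = 32/1 = 32, a_1 = floor((17 + 17)/32) = 1.
  m_2 = 32*1 - 17 = 15, d_2 = (321 - 15^2)/32 = 96/32 = 3, a_2 = floor((17 + 15)/3) = 10.
  m_3 = 3*10 - 15 = 15, d_3 = (321 - 15^2)/3 = 96/3 = 32, a_3 = floor((17 + 15)/32) = 1.
  m_4 = 32*1 - 15 = 17, d_4 = (321 - 17^2)/32 = 32/32 = 1, a_4 = floor((17 + 17)/1) = 34.
  m_5 = 1*34 - 17 = 17, d_5 = (321 - 17^2)/1 = 32/1 = 32: (m_5, d_5) = (m_1, d_1) = (17, 32), so from here the quotients repeat a_1, ..., a_4; the period length is 4.
Hence the expansion of sqrt(321) is a_0 = 17 followed by the repeating block 1, 10, 1, 34 (period 4).

[17; (1, 10, 1, 34)]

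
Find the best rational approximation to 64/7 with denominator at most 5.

Expand x = 64/7 as a continued fraction with the Euclidean algorithm:
  64 = 9*7 + 1, so a_0 = 9.
  7 = 7*1 + 0, so a_1 = 7.
so x = [9; 7].
Convergents (p_i = a_i*p_{i-1} + p_{i-2}, q_i = a_i*q_{i-1} + q_{i-2} with p_{-2}=0, p_{-1}=1, q_{-2}=1, q_{-1}=0), until the denominator exceeds 5:
  i=0: a_0=9, p_0 = 9*1 + 0 = 9, q_0 = 9*0 + 1 = 1.
  i=1: a_1=7, p_1 = 7*9 + 1 = 64, q_1 = 7*1 + 0 = 7.
q_1 = 7 > 5, so the last convergent with denominator <= 5 is p_0/q_0 = 9/1.
The closest fraction with denominator <= 5 is either p_0/q_0 or the intermediate fraction (k*p_0 + p_{-1})/(k*q_0 + q_{-1}) with the largest k >= 1 whose denominator stays <= 5; these approach x as k grows, and every other convergent or intermediate fraction in range is farther away.
Largest k: floor((5 - q_{-1})/q_0) = floor((5 - 0)/1) = 5 (using the seeds p_{-1} = 1, q_{-1} = 0).
That gives (5*9 + 1)/(5*1 + 0) = 46/5.
Compare the errors: |x - 9/1| = |64*1 - 9*7|/(7*1) = 1/7, and |x - 46/5| = |64*5 - 46*7|/(7*5) = 2/35.
Cross-multiplying, 2*7 = 14 < 35 = 1*35, so 2/35 is smaller: the intermediate fraction 46/5 is closer to x than 9/1.

46/5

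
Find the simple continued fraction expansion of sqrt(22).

[4; (1, 2, 4, 2, 1, 8)]

Write x_i = (sqrt(22) + m_i)/d_i with (m_0, d_0) = (0, 1). a_0 = floor(sqrt(22)) = 4, since 4^2 = 16 <= 22 < 25 = 5^2.
Iterate m_{i+1} = d_i*a_i - m_i, d_{i+1} = (22 - m_{i+1}^2)/d_i, a_{i+1} = floor((a_0 + m_{i+1})/d_{i+1}):
  m_1 = 1*4 - 0 = 4, d_1 = (22 - 4^2)/1 = 6/1 = 6, a_1 = floor((4 + 4)/6) = 1.
  m_2 = 6*1 - 4 = 2, d_2 = (22 - 2^2)/6 = 18/6 = 3, a_2 = floor((4 + 2)/3) = 2.
  m_3 = 3*2 - 2 = 4, d_3 = (22 - 4^2)/3 = 6/3 = 2, a_3 = floor((4 + 4)/2) = 4.
  m_4 = 2*4 - 4 = 4, d_4 = (22 - 4^2)/2 = 6/2 = 3, a_4 = floor((4 + 4)/3) = 2.
  m_5 = 3*2 - 4 = 2, d_5 = (22 - 2^2)/3 = 18/3 = 6, a_5 = floor((4 + 2)/6) = 1.
  m_6 = 6*1 - 2 = 4, d_6 = (22 - 4^2)/6 = 6/6 = 1, a_6 = floor((4 + 4)/1) = 8.
  m_7 = 1*8 - 4 = 4, d_7 = (22 - 4^2)/1 = 6/1 = 6: (m_7, d_7) = (m_1, d_1) = (4, 6), so from here the quotients repeat a_1, ..., a_6; the period length is 6.
Hence the expansion of sqrt(22) is a_0 = 4 followed by the repeating block 1, 2, 4, 2, 1, 8 (period 6).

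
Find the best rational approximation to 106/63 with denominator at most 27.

37/22

Expand x = 106/63 as a continued fraction with the Euclidean algorithm:
  106 = 1*63 + 43, so a_0 = 1.
  63 = 1*43 + 20, so a_1 = 1.
  43 = 2*20 + 3, so a_2 = 2.
  20 = 6*3 + 2, so a_3 = 6.
  3 = 1*2 + 1, so a_4 = 1.
  2 = 2*1 + 0, so a_5 = 2.
so x = [1; 1, 2, 6, 1, 2].
Convergents (p_i = a_i*p_{i-1} + p_{i-2}, q_i = a_i*q_{i-1} + q_{i-2} with p_{-2}=0, p_{-1}=1, q_{-2}=1, q_{-1}=0), until the denominator exceeds 27:
  i=0: a_0=1, p_0 = 1*1 + 0 = 1, q_0 = 1*0 + 1 = 1.
  i=1: a_1=1, p_1 = 1*1 + 1 = 2, q_1 = 1*1 + 0 = 1.
  i=2: a_2=2, p_2 = 2*2 + 1 = 5, q_2 = 2*1 + 1 = 3.
  i=3: a_3=6, p_3 = 6*5 + 2 = 32, q_3 = 6*3 + 1 = 19.
  i=4: a_4=1, p_4 = 1*32 + 5 = 37, q_4 = 1*19 + 3 = 22.
  i=5: a_5=2, p_5 = 2*37 + 32 = 106, q_5 = 2*22 + 19 = 63.
q_5 = 63 > 27, so the last convergent with denominator <= 27 is p_4/q_4 = 37/22.
The closest fraction with denominator <= 27 is either p_4/q_4 or the intermediate fraction (k*p_4 + p_3)/(k*q_4 + q_3) with the largest k >= 1 whose denominator stays <= 27; these approach x as k grows, and every other convergent or intermediate fraction in range is farther away.
Largest k: floor((27 - q_3)/q_4) = floor((27 - 19)/22) = 0.
Since k = 0, no intermediate fraction beyond p_4/q_4 has denominator <= 27, so the convergent 37/22 is the closest (its error is |106*22 - 37*63|/(63*22) = 1/1386).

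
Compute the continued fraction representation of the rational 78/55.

[1; 2, 2, 1, 1, 4]

Run the Euclidean algorithm on 78 and 55; the successive quotients are the partial quotients a_0, a_1, ... (each step inverts the fractional part left over by the previous one):
  78 = 1*55 + 23, so a_0 = 1.
  55 = 2*23 + 9, so a_1 = 2.
  23 = 2*9 + 5, so a_2 = 2.
  9 = 1*5 + 4, so a_3 = 1.
  5 = 1*4 + 1, so a_4 = 1.
  4 = 4*1 + 0, so a_5 = 4.
The remainder reaches 0 after 6 divisions, so the expansion has 6 partial quotients, read off in order.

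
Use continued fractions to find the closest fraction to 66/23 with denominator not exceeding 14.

Expand x = 66/23 as a continued fraction with the Euclidean algorithm:
  66 = 2*23 + 20, so a_0 = 2.
  23 = 1*20 + 3, so a_1 = 1.
  20 = 6*3 + 2, so a_2 = 6.
  3 = 1*2 + 1, so a_3 = 1.
  2 = 2*1 + 0, so a_4 = 2.
so x = [2; 1, 6, 1, 2].
Convergents (p_i = a_i*p_{i-1} + p_{i-2}, q_i = a_i*q_{i-1} + q_{i-2} with p_{-2}=0, p_{-1}=1, q_{-2}=1, q_{-1}=0), until the denominator exceeds 14:
  i=0: a_0=2, p_0 = 2*1 + 0 = 2, q_0 = 2*0 + 1 = 1.
  i=1: a_1=1, p_1 = 1*2 + 1 = 3, q_1 = 1*1 + 0 = 1.
  i=2: a_2=6, p_2 = 6*3 + 2 = 20, q_2 = 6*1 + 1 = 7.
  i=3: a_3=1, p_3 = 1*20 + 3 = 23, q_3 = 1*7 + 1 = 8.
  i=4: a_4=2, p_4 = 2*23 + 20 = 66, q_4 = 2*8 + 7 = 23.
q_4 = 23 > 14, so the last convergent with denominator <= 14 is p_3/q_3 = 23/8.
The closest fraction with denominator <= 14 is either p_3/q_3 or the intermediate fraction (k*p_3 + p_2)/(k*q_3 + q_2) with the largest k >= 1 whose denominator stays <= 14; these approach x as k grows, and every other convergent or intermediate fraction in range is farther away.
Largest k: floor((14 - q_2)/q_3) = floor((14 - 7)/8) = 0.
Since k = 0, no intermediate fraction beyond p_3/q_3 has denominator <= 14, so the convergent 23/8 is the closest (its error is |66*8 - 23*23|/(23*8) = 1/184).

23/8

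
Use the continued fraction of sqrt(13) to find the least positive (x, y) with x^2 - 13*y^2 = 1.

(x, y) = (649, 180)

First expand sqrt(13) as a continued fraction. With x_i = (sqrt(13) + m_i)/d_i and (m_0, d_0) = (0, 1): a_0 = floor(sqrt(13)) = 3, since 3^2 = 9 <= 13 < 16 = 4^2.
Iterate m_{i+1} = d_i*a_i - m_i, d_{i+1} = (13 - m_{i+1}^2)/d_i, a_{i+1} = floor((a_0 + m_{i+1})/d_{i+1}):
  m_1 = 1*3 - 0 = 3, d_1 = (13 - 3^2)/1 = 4/1 = 4, a_1 = floor((3 + 3)/4) = 1.
  m_2 = 4*1 - 3 = 1, d_2 = (13 - 1^2)/4 = 12/4 = 3, a_2 = floor((3 + 1)/3) = 1.
  m_3 = 3*1 - 1 = 2, d_3 = (13 - 2^2)/3 = 9/3 = 3, a_3 = floor((3 + 2)/3) = 1.
  m_4 = 3*1 - 2 = 1, d_4 = (13 - 1^2)/3 = 12/3 = 4, a_4 = floor((3 + 1)/4) = 1.
  m_5 = 4*1 - 1 = 3, d_5 = (13 - 3^2)/4 = 4/4 = 1, a_5 = floor((3 + 3)/1) = 6.
  m_6 = 1*6 - 3 = 3, d_6 = (13 - 3^2)/1 = 4/1 = 4: (m_6, d_6) = (m_1, d_1) = (3, 4), so from here the quotients repeat a_1, ..., a_5; the period length is 5.
So sqrt(13) = [3; (1, 1, 1, 1, 6)] with period length k = 5.
k is odd, so (p_{k-1}, q_{k-1}) only solves x^2 - 13y^2 = -1 and the fundamental solution of x^2 - 13y^2 = 1 is (p_{2k-1}, q_{2k-1}) = (p_9, q_9); compute convergents through index 9, running through the period twice.
Convergents (p_i = a_i*p_{i-1} + p_{i-2}, q_i = a_i*q_{i-1} + q_{i-2} with p_{-2}=0, p_{-1}=1, q_{-2}=1, q_{-1}=0):
  i=0: a_0=3, p_0 = 3*1 + 0 = 3, q_0 = 3*0 + 1 = 1.
  i=1: a_1=1, p_1 = 1*3 + 1 = 4, q_1 = 1*1 + 0 = 1.
  i=2: a_2=1, p_2 = 1*4 + 3 = 7, q_2 = 1*1 + 1 = 2.
  i=3: a_3=1, p_3 = 1*7 + 4 = 11, q_3 = 1*2 + 1 = 3.
  i=4: a_4=1, p_4 = 1*11 + 7 = 18, q_4 = 1*3 + 2 = 5.
  i=5: a_5=6, p_5 = 6*18 + 11 = 119, q_5 = 6*5 + 3 = 33.
  i=6: a_6=1, p_6 = 1*119 + 18 = 137, q_6 = 1*33 + 5 = 38.
  i=7: a_7=1, p_7 = 1*137 + 119 = 256, q_7 = 1*38 + 33 = 71.
  i=8: a_8=1, p_8 = 1*256 + 137 = 393, q_8 = 1*71 + 38 = 109.
  i=9: a_9=1, p_9 = 1*393 + 256 = 649, q_9 = 1*109 + 71 = 180.
Indeed p_4^2 - 13*q_4^2 = 324 - 325 = -1, not +1.
Check: 649^2 - 13*180^2 = 421201 - 421200 = 1, so (x, y) = (649, 180) solves the equation, and by the theorem it is the least positive solution.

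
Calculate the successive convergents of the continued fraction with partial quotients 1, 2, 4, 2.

Using the convergent recurrence p_i = a_i*p_{i-1} + p_{i-2}, q_i = a_i*q_{i-1} + q_{i-2} with p_{-2}=0, p_{-1}=1, q_{-2}=1, q_{-1}=0:
  i=0: a_0=1, p_0 = 1*1 + 0 = 1, q_0 = 1*0 + 1 = 1.
  i=1: a_1=2, p_1 = 2*1 + 1 = 3, q_1 = 2*1 + 0 = 2.
  i=2: a_2=4, p_2 = 4*3 + 1 = 13, q_2 = 4*2 + 1 = 9.
  i=3: a_3=2, p_3 = 2*13 + 3 = 29, q_3 = 2*9 + 2 = 20.

1/1, 3/2, 13/9, 29/20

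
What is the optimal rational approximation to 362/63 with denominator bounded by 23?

23/4

Expand x = 362/63 as a continued fraction with the Euclidean algorithm:
  362 = 5*63 + 47, so a_0 = 5.
  63 = 1*47 + 16, so a_1 = 1.
  47 = 2*16 + 15, so a_2 = 2.
  16 = 1*15 + 1, so a_3 = 1.
  15 = 15*1 + 0, so a_4 = 15.
so x = [5; 1, 2, 1, 15].
Convergents (p_i = a_i*p_{i-1} + p_{i-2}, q_i = a_i*q_{i-1} + q_{i-2} with p_{-2}=0, p_{-1}=1, q_{-2}=1, q_{-1}=0), until the denominator exceeds 23:
  i=0: a_0=5, p_0 = 5*1 + 0 = 5, q_0 = 5*0 + 1 = 1.
  i=1: a_1=1, p_1 = 1*5 + 1 = 6, q_1 = 1*1 + 0 = 1.
  i=2: a_2=2, p_2 = 2*6 + 5 = 17, q_2 = 2*1 + 1 = 3.
  i=3: a_3=1, p_3 = 1*17 + 6 = 23, q_3 = 1*3 + 1 = 4.
  i=4: a_4=15, p_4 = 15*23 + 17 = 362, q_4 = 15*4 + 3 = 63.
q_4 = 63 > 23, so the last convergent with denominator <= 23 is p_3/q_3 = 23/4.
The closest fraction with denominator <= 23 is either p_3/q_3 or the intermediate fraction (k*p_3 + p_2)/(k*q_3 + q_2) with the largest k >= 1 whose denominator stays <= 23; these approach x as k grows, and every other convergent or intermediate fraction in range is farther away.
Largest k: floor((23 - q_2)/q_3) = floor((23 - 3)/4) = 5.
That gives (5*23 + 17)/(5*4 + 3) = 132/23.
Compare the errors: |x - 23/4| = |362*4 - 23*63|/(63*4) = 1/252, and |x - 132/23| = |362*23 - 132*63|/(63*23) = 10/1449.
Cross-multiplying, 1*1449 = 1449 < 2520 = 10*252, so 1/252 is smaller: the convergent 23/4 is closer to x than 132/23.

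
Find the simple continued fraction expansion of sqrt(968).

Write x_i = (sqrt(968) + m_i)/d_i with (m_0, d_0) = (0, 1). a_0 = floor(sqrt(968)) = 31, since 31^2 = 961 <= 968 < 1024 = 32^2.
Iterate m_{i+1} = d_i*a_i - m_i, d_{i+1} = (968 - m_{i+1}^2)/d_i, a_{i+1} = floor((a_0 + m_{i+1})/d_{i+1}):
  m_1 = 1*31 - 0 = 31, d_1 = (968 - 31^2)/1 = 7/1 = 7, a_1 = floor((31 + 31)/7) = 8.
  m_2 = 7*8 - 31 = 25, d_2 = (968 - 25^2)/7 = 343/7 = 49, a_2 = floor((31 + 25)/49) = 1.
  m_3 = 49*1 - 25 = 24, d_3 = (968 - 24^2)/49 = 392/49 = 8, a_3 = floor((31 + 24)/8) = 6.
  m_4 = 8*6 - 24 = 24, d_4 = (968 - 24^2)/8 = 392/8 = 49, a_4 = floor((31 + 24)/49) = 1.
  m_5 = 49*1 - 24 = 25, d_5 = (968 - 25^2)/49 = 343/49 = 7, a_5 = floor((31 + 25)/7) = 8.
  m_6 = 7*8 - 25 = 31, d_6 = (968 - 31^2)/7 = 7/7 = 1, a_6 = floor((31 + 31)/1) = 62.
  m_7 = 1*62 - 31 = 31, d_7 = (968 - 31^2)/1 = 7/1 = 7: (m_7, d_7) = (m_1, d_1) = (31, 7), so from here the quotients repeat a_1, ..., a_6; the period length is 6.
Hence the expansion of sqrt(968) is a_0 = 31 followed by the repeating block 8, 1, 6, 1, 8, 62 (period 6).

[31; (8, 1, 6, 1, 8, 62)]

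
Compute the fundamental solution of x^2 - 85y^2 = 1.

(x, y) = (285769, 30996)

First expand sqrt(85) as a continued fraction. With x_i = (sqrt(85) + m_i)/d_i and (m_0, d_0) = (0, 1): a_0 = floor(sqrt(85)) = 9, since 9^2 = 81 <= 85 < 100 = 10^2.
Iterate m_{i+1} = d_i*a_i - m_i, d_{i+1} = (85 - m_{i+1}^2)/d_i, a_{i+1} = floor((a_0 + m_{i+1})/d_{i+1}):
  m_1 = 1*9 - 0 = 9, d_1 = (85 - 9^2)/1 = 4/1 = 4, a_1 = floor((9 + 9)/4) = 4.
  m_2 = 4*4 - 9 = 7, d_2 = (85 - 7^2)/4 = 36/4 = 9, a_2 = floor((9 + 7)/9) = 1.
  m_3 = 9*1 - 7 = 2, d_3 = (85 - 2^2)/9 = 81/9 = 9, a_3 = floor((9 + 2)/9) = 1.
  m_4 = 9*1 - 2 = 7, d_4 = (85 - 7^2)/9 = 36/9 = 4, a_4 = floor((9 + 7)/4) = 4.
  m_5 = 4*4 - 7 = 9, d_5 = (85 - 9^2)/4 = 4/4 = 1, a_5 = floor((9 + 9)/1) = 18.
  m_6 = 1*18 - 9 = 9, d_6 = (85 - 9^2)/1 = 4/1 = 4: (m_6, d_6) = (m_1, d_1) = (9, 4), so from here the quotients repeat a_1, ..., a_5; the period length is 5.
So sqrt(85) = [9; (4, 1, 1, 4, 18)] with period length k = 5.
k is odd, so (p_{k-1}, q_{k-1}) only solves x^2 - 85y^2 = -1 and the fundamental solution of x^2 - 85y^2 = 1 is (p_{2k-1}, q_{2k-1}) = (p_9, q_9); compute convergents through index 9, running through the period twice.
Convergents (p_i = a_i*p_{i-1} + p_{i-2}, q_i = a_i*q_{i-1} + q_{i-2} with p_{-2}=0, p_{-1}=1, q_{-2}=1, q_{-1}=0):
  i=0: a_0=9, p_0 = 9*1 + 0 = 9, q_0 = 9*0 + 1 = 1.
  i=1: a_1=4, p_1 = 4*9 + 1 = 37, q_1 = 4*1 + 0 = 4.
  i=2: a_2=1, p_2 = 1*37 + 9 = 46, q_2 = 1*4 + 1 = 5.
  i=3: a_3=1, p_3 = 1*46 + 37 = 83, q_3 = 1*5 + 4 = 9.
  i=4: a_4=4, p_4 = 4*83 + 46 = 378, q_4 = 4*9 + 5 = 41.
  i=5: a_5=18, p_5 = 18*378 + 83 = 6887, q_5 = 18*41 + 9 = 747.
  i=6: a_6=4, p_6 = 4*6887 + 378 = 27926, q_6 = 4*747 + 41 = 3029.
  i=7: a_7=1, p_7 = 1*27926 + 6887 = 34813, q_7 = 1*3029 + 747 = 3776.
  i=8: a_8=1, p_8 = 1*34813 + 27926 = 62739, q_8 = 1*3776 + 3029 = 6805.
  i=9: a_9=4, p_9 = 4*62739 + 34813 = 285769, q_9 = 4*6805 + 3776 = 30996.
Indeed p_4^2 - 85*q_4^2 = 142884 - 142885 = -1, not +1.
Check: 285769^2 - 85*30996^2 = 81663921361 - 81663921360 = 1, so (x, y) = (285769, 30996) solves the equation, and by the theorem it is the least positive solution.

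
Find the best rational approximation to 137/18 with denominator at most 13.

Expand x = 137/18 as a continued fraction with the Euclidean algorithm:
  137 = 7*18 + 11, so a_0 = 7.
  18 = 1*11 + 7, so a_1 = 1.
  11 = 1*7 + 4, so a_2 = 1.
  7 = 1*4 + 3, so a_3 = 1.
  4 = 1*3 + 1, so a_4 = 1.
  3 = 3*1 + 0, so a_5 = 3.
so x = [7; 1, 1, 1, 1, 3].
Convergents (p_i = a_i*p_{i-1} + p_{i-2}, q_i = a_i*q_{i-1} + q_{i-2} with p_{-2}=0, p_{-1}=1, q_{-2}=1, q_{-1}=0), until the denominator exceeds 13:
  i=0: a_0=7, p_0 = 7*1 + 0 = 7, q_0 = 7*0 + 1 = 1.
  i=1: a_1=1, p_1 = 1*7 + 1 = 8, q_1 = 1*1 + 0 = 1.
  i=2: a_2=1, p_2 = 1*8 + 7 = 15, q_2 = 1*1 + 1 = 2.
  i=3: a_3=1, p_3 = 1*15 + 8 = 23, q_3 = 1*2 + 1 = 3.
  i=4: a_4=1, p_4 = 1*23 + 15 = 38, q_4 = 1*3 + 2 = 5.
  i=5: a_5=3, p_5 = 3*38 + 23 = 137, q_5 = 3*5 + 3 = 18.
q_5 = 18 > 13, so the last convergent with denominator <= 13 is p_4/q_4 = 38/5.
The closest fraction with denominator <= 13 is either p_4/q_4 or the intermediate fraction (k*p_4 + p_3)/(k*q_4 + q_3) with the largest k >= 1 whose denominator stays <= 13; these approach x as k grows, and every other convergent or intermediate fraction in range is farther away.
Largest k: floor((13 - q_3)/q_4) = floor((13 - 3)/5) = 2.
That gives (2*38 + 23)/(2*5 + 3) = 99/13.
Compare the errors: |x - 38/5| = |137*5 - 38*18|/(18*5) = 1/90, and |x - 99/13| = |137*13 - 99*18|/(18*13) = 1/234.
Cross-multiplying, 1*90 = 90 < 234 = 1*234, so 1/234 is smaller: the intermediate fraction 99/13 is closer to x than 38/5.

99/13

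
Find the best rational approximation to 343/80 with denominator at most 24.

Expand x = 343/80 as a continued fraction with the Euclidean algorithm:
  343 = 4*80 + 23, so a_0 = 4.
  80 = 3*23 + 11, so a_1 = 3.
  23 = 2*11 + 1, so a_2 = 2.
  11 = 11*1 + 0, so a_3 = 11.
so x = [4; 3, 2, 11].
Convergents (p_i = a_i*p_{i-1} + p_{i-2}, q_i = a_i*q_{i-1} + q_{i-2} with p_{-2}=0, p_{-1}=1, q_{-2}=1, q_{-1}=0), until the denominator exceeds 24:
  i=0: a_0=4, p_0 = 4*1 + 0 = 4, q_0 = 4*0 + 1 = 1.
  i=1: a_1=3, p_1 = 3*4 + 1 = 13, q_1 = 3*1 + 0 = 3.
  i=2: a_2=2, p_2 = 2*13 + 4 = 30, q_2 = 2*3 + 1 = 7.
  i=3: a_3=11, p_3 = 11*30 + 13 = 343, q_3 = 11*7 + 3 = 80.
q_3 = 80 > 24, so the last convergent with denominator <= 24 is p_2/q_2 = 30/7.
The closest fraction with denominator <= 24 is either p_2/q_2 or the intermediate fraction (k*p_2 + p_1)/(k*q_2 + q_1) with the largest k >= 1 whose denominator stays <= 24; these approach x as k grows, and every other convergent or intermediate fraction in range is farther away.
Largest k: floor((24 - q_1)/q_2) = floor((24 - 3)/7) = 3.
That gives (3*30 + 13)/(3*7 + 3) = 103/24.
Compare the errors: |x - 30/7| = |343*7 - 30*80|/(80*7) = 1/560, and |x - 103/24| = |343*24 - 103*80|/(80*24) = 8/1920.
Cross-multiplying, 1*1920 = 1920 < 4480 = 8*560, so 1/560 is smaller: the convergent 30/7 is closer to x than 103/24.

30/7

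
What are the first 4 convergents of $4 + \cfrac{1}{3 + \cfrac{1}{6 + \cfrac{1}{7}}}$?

4/1, 13/3, 82/19, 587/136

Using the convergent recurrence p_i = a_i*p_{i-1} + p_{i-2}, q_i = a_i*q_{i-1} + q_{i-2} with p_{-2}=0, p_{-1}=1, q_{-2}=1, q_{-1}=0:
  i=0: a_0=4, p_0 = 4*1 + 0 = 4, q_0 = 4*0 + 1 = 1.
  i=1: a_1=3, p_1 = 3*4 + 1 = 13, q_1 = 3*1 + 0 = 3.
  i=2: a_2=6, p_2 = 6*13 + 4 = 82, q_2 = 6*3 + 1 = 19.
  i=3: a_3=7, p_3 = 7*82 + 13 = 587, q_3 = 7*19 + 3 = 136.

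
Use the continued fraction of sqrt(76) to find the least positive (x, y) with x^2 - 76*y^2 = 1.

First expand sqrt(76) as a continued fraction. With x_i = (sqrt(76) + m_i)/d_i and (m_0, d_0) = (0, 1): a_0 = floor(sqrt(76)) = 8, since 8^2 = 64 <= 76 < 81 = 9^2.
Iterate m_{i+1} = d_i*a_i - m_i, d_{i+1} = (76 - m_{i+1}^2)/d_i, a_{i+1} = floor((a_0 + m_{i+1})/d_{i+1}):
  m_1 = 1*8 - 0 = 8, d_1 = (76 - 8^2)/1 = 12/1 = 12, a_1 = floor((8 + 8)/12) = 1.
  m_2 = 12*1 - 8 = 4, d_2 = (76 - 4^2)/12 = 60/12 = 5, a_2 = floor((8 + 4)/5) = 2.
  m_3 = 5*2 - 4 = 6, d_3 = (76 - 6^2)/5 = 40/5 = 8, a_3 = floor((8 + 6)/8) = 1.
  m_4 = 8*1 - 6 = 2, d_4 = (76 - 2^2)/8 = 72/8 = 9, a_4 = floor((8 + 2)/9) = 1.
  m_5 = 9*1 - 2 = 7, d_5 = (76 - 7^2)/9 = 27/9 = 3, a_5 = floor((8 + 7)/3) = 5.
  m_6 = 3*5 - 7 = 8, d_6 = (76 - 8^2)/3 = 12/3 = 4, a_6 = floor((8 + 8)/4) = 4.
  m_7 = 4*4 - 8 = 8, d_7 = (76 - 8^2)/4 = 12/4 = 3, a_7 = floor((8 + 8)/3) = 5.
  m_8 = 3*5 - 8 = 7, d_8 = (76 - 7^2)/3 = 27/3 = 9, a_8 = floor((8 + 7)/9) = 1.
  m_9 = 9*1 - 7 = 2, d_9 = (76 - 2^2)/9 = 72/9 = 8, a_9 = floor((8 + 2)/8) = 1.
  m_10 = 8*1 - 2 = 6, d_10 = (76 - 6^2)/8 = 40/8 = 5, a_10 = floor((8 + 6)/5) = 2.
  m_11 = 5*2 - 6 = 4, d_11 = (76 - 4^2)/5 = 60/5 = 12, a_11 = floor((8 + 4)/12) = 1.
  m_12 = 12*1 - 4 = 8, d_12 = (76 - 8^2)/12 = 12/12 = 1, a_12 = floor((8 + 8)/1) = 16.
  m_13 = 1*16 - 8 = 8, d_13 = (76 - 8^2)/1 = 12/1 = 12: (m_13, d_13) = (m_1, d_1) = (8, 12), so from here the quotients repeat a_1, ..., a_12; the period length is 12.
So sqrt(76) = [8; (1, 2, 1, 1, 5, 4, 5, 1, 1, 2, 1, 16)] with period length k = 12.
k is even, so the fundamental solution of x^2 - 76y^2 = 1 is (p_{k-1}, q_{k-1}) = (p_11, q_11); compute convergents through index 11.
Convergents (p_i = a_i*p_{i-1} + p_{i-2}, q_i = a_i*q_{i-1} + q_{i-2} with p_{-2}=0, p_{-1}=1, q_{-2}=1, q_{-1}=0):
  i=0: a_0=8, p_0 = 8*1 + 0 = 8, q_0 = 8*0 + 1 = 1.
  i=1: a_1=1, p_1 = 1*8 + 1 = 9, q_1 = 1*1 + 0 = 1.
  i=2: a_2=2, p_2 = 2*9 + 8 = 26, q_2 = 2*1 + 1 = 3.
  i=3: a_3=1, p_3 = 1*26 + 9 = 35, q_3 = 1*3 + 1 = 4.
  i=4: a_4=1, p_4 = 1*35 + 26 = 61, q_4 = 1*4 + 3 = 7.
  i=5: a_5=5, p_5 = 5*61 + 35 = 340, q_5 = 5*7 + 4 = 39.
  i=6: a_6=4, p_6 = 4*340 + 61 = 1421, q_6 = 4*39 + 7 = 163.
  i=7: a_7=5, p_7 = 5*1421 + 340 = 7445, q_7 = 5*163 + 39 = 854.
  i=8: a_8=1, p_8 = 1*7445 + 1421 = 8866, q_8 = 1*854 + 163 = 1017.
  i=9: a_9=1, p_9 = 1*8866 + 7445 = 16311, q_9 = 1*1017 + 854 = 1871.
  i=10: a_10=2, p_10 = 2*16311 + 8866 = 41488, q_10 = 2*1871 + 1017 = 4759.
  i=11: a_11=1, p_11 = 1*41488 + 16311 = 57799, q_11 = 1*4759 + 1871 = 6630.
Check: 57799^2 - 76*6630^2 = 3340724401 - 3340724400 = 1, so (x, y) = (57799, 6630) solves the equation, and by the theorem it is the least positive solution.

(x, y) = (57799, 6630)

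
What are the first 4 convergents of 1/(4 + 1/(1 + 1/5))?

0/1, 1/4, 1/5, 6/29

Using the convergent recurrence p_i = a_i*p_{i-1} + p_{i-2}, q_i = a_i*q_{i-1} + q_{i-2} with p_{-2}=0, p_{-1}=1, q_{-2}=1, q_{-1}=0:
  i=0: a_0=0, p_0 = 0*1 + 0 = 0, q_0 = 0*0 + 1 = 1.
  i=1: a_1=4, p_1 = 4*0 + 1 = 1, q_1 = 4*1 + 0 = 4.
  i=2: a_2=1, p_2 = 1*1 + 0 = 1, q_2 = 1*4 + 1 = 5.
  i=3: a_3=5, p_3 = 5*1 + 1 = 6, q_3 = 5*5 + 4 = 29.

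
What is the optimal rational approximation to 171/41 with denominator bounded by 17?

25/6

Expand x = 171/41 as a continued fraction with the Euclidean algorithm:
  171 = 4*41 + 7, so a_0 = 4.
  41 = 5*7 + 6, so a_1 = 5.
  7 = 1*6 + 1, so a_2 = 1.
  6 = 6*1 + 0, so a_3 = 6.
so x = [4; 5, 1, 6].
Convergents (p_i = a_i*p_{i-1} + p_{i-2}, q_i = a_i*q_{i-1} + q_{i-2} with p_{-2}=0, p_{-1}=1, q_{-2}=1, q_{-1}=0), until the denominator exceeds 17:
  i=0: a_0=4, p_0 = 4*1 + 0 = 4, q_0 = 4*0 + 1 = 1.
  i=1: a_1=5, p_1 = 5*4 + 1 = 21, q_1 = 5*1 + 0 = 5.
  i=2: a_2=1, p_2 = 1*21 + 4 = 25, q_2 = 1*5 + 1 = 6.
  i=3: a_3=6, p_3 = 6*25 + 21 = 171, q_3 = 6*6 + 5 = 41.
q_3 = 41 > 17, so the last convergent with denominator <= 17 is p_2/q_2 = 25/6.
The closest fraction with denominator <= 17 is either p_2/q_2 or the intermediate fraction (k*p_2 + p_1)/(k*q_2 + q_1) with the largest k >= 1 whose denominator stays <= 17; these approach x as k grows, and every other convergent or intermediate fraction in range is farther away.
Largest k: floor((17 - q_1)/q_2) = floor((17 - 5)/6) = 2.
That gives (2*25 + 21)/(2*6 + 5) = 71/17.
Compare the errors: |x - 25/6| = |171*6 - 25*41|/(41*6) = 1/246, and |x - 71/17| = |171*17 - 71*41|/(41*17) = 4/697.
Cross-multiplying, 1*697 = 697 < 984 = 4*246, so 1/246 is smaller: the convergent 25/6 is closer to x than 71/17.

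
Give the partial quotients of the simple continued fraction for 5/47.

[0; 9, 2, 2]

Run the Euclidean algorithm on 5 and 47; the successive quotients are the partial quotients a_0, a_1, ... (each step inverts the fractional part left over by the previous one):
  5 = 0*47 + 5, so a_0 = 0.
  47 = 9*5 + 2, so a_1 = 9.
  5 = 2*2 + 1, so a_2 = 2.
  2 = 2*1 + 0, so a_3 = 2.
The remainder reaches 0 after 4 divisions, so the expansion has 4 partial quotients, read off in order.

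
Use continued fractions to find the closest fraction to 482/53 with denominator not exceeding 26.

191/21

Expand x = 482/53 as a continued fraction with the Euclidean algorithm:
  482 = 9*53 + 5, so a_0 = 9.
  53 = 10*5 + 3, so a_1 = 10.
  5 = 1*3 + 2, so a_2 = 1.
  3 = 1*2 + 1, so a_3 = 1.
  2 = 2*1 + 0, so a_4 = 2.
so x = [9; 10, 1, 1, 2].
Convergents (p_i = a_i*p_{i-1} + p_{i-2}, q_i = a_i*q_{i-1} + q_{i-2} with p_{-2}=0, p_{-1}=1, q_{-2}=1, q_{-1}=0), until the denominator exceeds 26:
  i=0: a_0=9, p_0 = 9*1 + 0 = 9, q_0 = 9*0 + 1 = 1.
  i=1: a_1=10, p_1 = 10*9 + 1 = 91, q_1 = 10*1 + 0 = 10.
  i=2: a_2=1, p_2 = 1*91 + 9 = 100, q_2 = 1*10 + 1 = 11.
  i=3: a_3=1, p_3 = 1*100 + 91 = 191, q_3 = 1*11 + 10 = 21.
  i=4: a_4=2, p_4 = 2*191 + 100 = 482, q_4 = 2*21 + 11 = 53.
q_4 = 53 > 26, so the last convergent with denominator <= 26 is p_3/q_3 = 191/21.
The closest fraction with denominator <= 26 is either p_3/q_3 or the intermediate fraction (k*p_3 + p_2)/(k*q_3 + q_2) with the largest k >= 1 whose denominator stays <= 26; these approach x as k grows, and every other convergent or intermediate fraction in range is farther away.
Largest k: floor((26 - q_2)/q_3) = floor((26 - 11)/21) = 0.
Since k = 0, no intermediate fraction beyond p_3/q_3 has denominator <= 26, so the convergent 191/21 is the closest (its error is |482*21 - 191*53|/(53*21) = 1/1113).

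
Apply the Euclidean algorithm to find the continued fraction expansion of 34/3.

[11; 3]

Run the Euclidean algorithm on 34 and 3; the successive quotients are the partial quotients a_0, a_1, ... (each step inverts the fractional part left over by the previous one):
  34 = 11*3 + 1, so a_0 = 11.
  3 = 3*1 + 0, so a_1 = 3.
The remainder reaches 0 after 2 divisions, so the expansion has 2 partial quotients, read off in order.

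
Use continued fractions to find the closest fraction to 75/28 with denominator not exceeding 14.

8/3

Expand x = 75/28 as a continued fraction with the Euclidean algorithm:
  75 = 2*28 + 19, so a_0 = 2.
  28 = 1*19 + 9, so a_1 = 1.
  19 = 2*9 + 1, so a_2 = 2.
  9 = 9*1 + 0, so a_3 = 9.
so x = [2; 1, 2, 9].
Convergents (p_i = a_i*p_{i-1} + p_{i-2}, q_i = a_i*q_{i-1} + q_{i-2} with p_{-2}=0, p_{-1}=1, q_{-2}=1, q_{-1}=0), until the denominator exceeds 14:
  i=0: a_0=2, p_0 = 2*1 + 0 = 2, q_0 = 2*0 + 1 = 1.
  i=1: a_1=1, p_1 = 1*2 + 1 = 3, q_1 = 1*1 + 0 = 1.
  i=2: a_2=2, p_2 = 2*3 + 2 = 8, q_2 = 2*1 + 1 = 3.
  i=3: a_3=9, p_3 = 9*8 + 3 = 75, q_3 = 9*3 + 1 = 28.
q_3 = 28 > 14, so the last convergent with denominator <= 14 is p_2/q_2 = 8/3.
The closest fraction with denominator <= 14 is either p_2/q_2 or the intermediate fraction (k*p_2 + p_1)/(k*q_2 + q_1) with the largest k >= 1 whose denominator stays <= 14; these approach x as k grows, and every other convergent or intermediate fraction in range is farther away.
Largest k: floor((14 - q_1)/q_2) = floor((14 - 1)/3) = 4.
That gives (4*8 + 3)/(4*3 + 1) = 35/13.
Compare the errors: |x - 8/3| = |75*3 - 8*28|/(28*3) = 1/84, and |x - 35/13| = |75*13 - 35*28|/(28*13) = 5/364.
Cross-multiplying, 1*364 = 364 < 420 = 5*84, so 1/84 is smaller: the convergent 8/3 is closer to x than 35/13.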